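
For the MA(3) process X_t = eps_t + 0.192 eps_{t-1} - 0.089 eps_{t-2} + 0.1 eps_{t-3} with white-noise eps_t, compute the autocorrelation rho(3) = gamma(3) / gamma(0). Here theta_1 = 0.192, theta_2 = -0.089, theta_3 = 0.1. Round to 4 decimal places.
\rho(3) = 0.0948

For an MA(q) process with theta_0 = 1, the autocovariance is
  gamma(k) = sigma^2 * sum_{i=0..q-k} theta_i * theta_{i+k},
and rho(k) = gamma(k) / gamma(0). Sigma^2 cancels.
  numerator   = (1)*(0.1) = 0.1.
  denominator = (1)^2 + (0.192)^2 + (-0.089)^2 + (0.1)^2 = 1.054785.
  rho(3) = 0.1 / 1.054785 = 0.0948.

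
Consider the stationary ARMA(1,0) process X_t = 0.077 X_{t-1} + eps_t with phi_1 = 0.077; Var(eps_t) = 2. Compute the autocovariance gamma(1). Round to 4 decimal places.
\gamma(1) = 0.1549

Multiply the model equation by X_{t-k} and take expectations. With theta_0 = psi_0 = 1 and psi_j the MA(infinity) weights, this gives
  gamma(k) - sum_i phi_i gamma(k-i) = c_k,
  c_k = sigma^2 * sum_{j=k..q} theta_j psi_{j-k}   (c_k = 0 for k > q),
using gamma(-m) = gamma(m).
Pure AR (q = 0): c_0 = sigma^2 = 2, c_k = 0 for k >= 1.
Equations for k = 0 and k = 1 (AR order 1):
  gamma(0) = phi_1 gamma(1) + c_0
  gamma(1) = phi_1 gamma(0) + c_1
Substituting the second into the first: gamma(0) (1 - phi_1^2) = c_0 + phi_1 c_1, so
  gamma(0) = c_0 / (1 - phi_1^2) = 2 / (1 - (0.077)^2) = 2 / 0.994071 = 2.011929.
  gamma(1) = phi_1 gamma(0) = (0.077)(2.011929) = 0.154919.
Therefore gamma(1) = 0.1549 (to 4 decimal places).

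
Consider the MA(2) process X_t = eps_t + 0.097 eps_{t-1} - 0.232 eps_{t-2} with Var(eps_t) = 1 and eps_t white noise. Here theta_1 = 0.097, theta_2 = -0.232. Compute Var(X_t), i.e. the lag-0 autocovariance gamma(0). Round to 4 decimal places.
\gamma(0) = 1.0632

For an MA(q) process X_t = eps_t + sum_i theta_i eps_{t-i} with
Var(eps_t) = sigma^2, the variance is
  gamma(0) = sigma^2 * (1 + sum_i theta_i^2).
  sum_i theta_i^2 = (0.097)^2 + (-0.232)^2 = 0.009409 + 0.053824 = 0.063233.
  gamma(0) = 1 * (1 + 0.063233) = 1 * 1.063233 = 1.063233, which rounds to 1.0632.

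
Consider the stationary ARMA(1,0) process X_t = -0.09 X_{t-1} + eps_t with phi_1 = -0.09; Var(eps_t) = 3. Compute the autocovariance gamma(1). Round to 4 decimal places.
\gamma(1) = -0.2722

Multiply the model equation by X_{t-k} and take expectations. With theta_0 = psi_0 = 1 and psi_j the MA(infinity) weights, this gives
  gamma(k) - sum_i phi_i gamma(k-i) = c_k,
  c_k = sigma^2 * sum_{j=k..q} theta_j psi_{j-k}   (c_k = 0 for k > q),
using gamma(-m) = gamma(m).
Pure AR (q = 0): c_0 = sigma^2 = 3, c_k = 0 for k >= 1.
Equations for k = 0 and k = 1 (AR order 1):
  gamma(0) = phi_1 gamma(1) + c_0
  gamma(1) = phi_1 gamma(0) + c_1
Substituting the second into the first: gamma(0) (1 - phi_1^2) = c_0 + phi_1 c_1, so
  gamma(0) = c_0 / (1 - phi_1^2) = 3 / (1 - (-0.09)^2) = 3 / 0.9919 = 3.024498.
  gamma(1) = phi_1 gamma(0) = (-0.09)(3.024498) = -0.272205.
Therefore gamma(1) = -0.2722 (to 4 decimal places).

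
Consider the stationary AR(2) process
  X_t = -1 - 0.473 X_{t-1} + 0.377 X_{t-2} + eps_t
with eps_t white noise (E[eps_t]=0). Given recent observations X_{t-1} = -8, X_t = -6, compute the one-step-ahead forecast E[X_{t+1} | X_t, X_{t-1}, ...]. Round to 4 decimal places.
E[X_{t+1} \mid \mathcal F_t] = -1.1780

For an AR(p) model X_t = c + sum_i phi_i X_{t-i} + eps_t, the
one-step-ahead conditional mean is
  E[X_{t+1} | X_t, ...] = c + sum_i phi_i X_{t+1-i}.
Substitute known values:
  E[X_{t+1} | ...] = -1 + (-0.473) * (-6) + (0.377) * (-8)
                   = -1.1780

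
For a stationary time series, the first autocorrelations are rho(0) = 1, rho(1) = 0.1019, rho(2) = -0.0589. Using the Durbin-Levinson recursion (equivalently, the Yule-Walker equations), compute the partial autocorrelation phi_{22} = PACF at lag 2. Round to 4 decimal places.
\phi_{22} = -0.0700

The PACF at lag k is phi_{kk}, the last component of the solution
to the Yule-Walker system G_k phi = r_k where
  (G_k)_{ij} = rho(|i - j|), (r_k)_i = rho(i), i,j = 1..k.
Equivalently, Durbin-Levinson gives phi_{kk} iteratively:
  phi_{11} = rho(1)
  phi_{kk} = [rho(k) - sum_{j=1..k-1} phi_{k-1,j} rho(k-j)]
            / [1 - sum_{j=1..k-1} phi_{k-1,j} rho(j)],
  phi_{k,j} = phi_{k-1,j} - phi_{kk} phi_{k-1,k-j},  j = 1..k-1.
Step k = 1:
  phi_11 = rho(1) = 0.1019.
Step k = 2:
  phi_22 = [rho(2) - phi_11 rho(1)] / [1 - phi_11 rho(1)] = [-0.0589 - (0.1019)(0.1019)] / [1 - (0.1019)(0.1019)]
         = -0.06928361 / 0.98961639 = -0.07.
Therefore phi_{22} = -0.0700.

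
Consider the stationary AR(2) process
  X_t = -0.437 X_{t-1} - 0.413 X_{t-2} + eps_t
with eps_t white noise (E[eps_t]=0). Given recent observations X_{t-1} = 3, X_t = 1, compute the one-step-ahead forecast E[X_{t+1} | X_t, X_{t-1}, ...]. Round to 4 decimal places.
E[X_{t+1} \mid \mathcal F_t] = -1.6760

For an AR(p) model X_t = c + sum_i phi_i X_{t-i} + eps_t, the
one-step-ahead conditional mean is
  E[X_{t+1} | X_t, ...] = c + sum_i phi_i X_{t+1-i}.
Substitute known values:
  E[X_{t+1} | ...] = (-0.437) * (1) + (-0.413) * (3)
                   = -1.6760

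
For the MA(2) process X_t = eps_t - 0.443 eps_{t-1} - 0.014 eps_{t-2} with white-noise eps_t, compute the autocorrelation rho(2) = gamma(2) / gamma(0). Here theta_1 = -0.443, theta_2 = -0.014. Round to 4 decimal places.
\rho(2) = -0.0117

For an MA(q) process with theta_0 = 1, the autocovariance is
  gamma(k) = sigma^2 * sum_{i=0..q-k} theta_i * theta_{i+k},
and rho(k) = gamma(k) / gamma(0). Sigma^2 cancels.
  numerator   = (1)*(-0.014) = -0.014.
  denominator = (1)^2 + (-0.443)^2 + (-0.014)^2 = 1.196445.
  rho(2) = -0.014 / 1.196445 = -0.0117.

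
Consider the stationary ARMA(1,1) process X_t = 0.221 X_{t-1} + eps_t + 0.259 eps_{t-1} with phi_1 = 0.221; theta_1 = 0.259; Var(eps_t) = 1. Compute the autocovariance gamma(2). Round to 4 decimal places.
\gamma(2) = 0.1179

Multiply the model equation by X_{t-k} and take expectations. With theta_0 = psi_0 = 1 and psi_j the MA(infinity) weights, this gives
  gamma(k) - sum_i phi_i gamma(k-i) = c_k,
  c_k = sigma^2 * sum_{j=k..q} theta_j psi_{j-k}   (c_k = 0 for k > q),
using gamma(-m) = gamma(m).
psi-weights needed (psi_j = theta_j + sum_i phi_i psi_{j-i}):
  psi_1 = theta_1 + phi_1 = 0.259 + (0.221) = 0.48
Right-hand sides:
  c_0 = sigma^2 (1 + theta_1 psi_1) = 1 * (1 + (0.259)(0.48)) = 1 * 1.12432 = 1.12432
  c_1 = sigma^2 theta_1 = 1 * (0.259) = 0.259
  c_2 = 0
Equations for k = 0 and k = 1 (AR order 1):
  gamma(0) = phi_1 gamma(1) + c_0
  gamma(1) = phi_1 gamma(0) + c_1
Substituting the second into the first: gamma(0) (1 - phi_1^2) = c_0 + phi_1 c_1, so
  gamma(0) = (c_0 + phi_1 c_1) / (1 - phi_1^2) = (1.12432 + (0.221)(0.259)) / (1 - (0.221)^2) = 1.181559 / 0.951159 = 1.242231.
  gamma(1) = phi_1 gamma(0) + c_1 = (0.221)(1.242231) + (0.259) = 0.533533.
For k = 2 (> q): gamma(2) = phi_1 gamma(1) = (0.221)(0.533533) = 0.117911.
Therefore gamma(2) = 0.1179 (to 4 decimal places).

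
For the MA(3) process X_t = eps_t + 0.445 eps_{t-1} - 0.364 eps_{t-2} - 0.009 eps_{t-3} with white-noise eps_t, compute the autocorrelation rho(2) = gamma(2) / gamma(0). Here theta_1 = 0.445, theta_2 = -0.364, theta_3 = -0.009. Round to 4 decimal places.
\rho(2) = -0.2766

For an MA(q) process with theta_0 = 1, the autocovariance is
  gamma(k) = sigma^2 * sum_{i=0..q-k} theta_i * theta_{i+k},
and rho(k) = gamma(k) / gamma(0). Sigma^2 cancels.
  numerator   = (1)*(-0.364) + (0.445)*(-0.009) = -0.368005.
  denominator = (1)^2 + (0.445)^2 + (-0.364)^2 + (-0.009)^2 = 1.330602.
  rho(2) = -0.368005 / 1.330602 = -0.2766.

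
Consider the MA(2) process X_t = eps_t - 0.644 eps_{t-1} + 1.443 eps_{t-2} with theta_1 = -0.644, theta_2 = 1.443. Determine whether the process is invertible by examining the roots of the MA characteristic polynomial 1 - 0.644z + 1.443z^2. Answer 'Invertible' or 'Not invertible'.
\text{Not invertible}

The MA(q) characteristic polynomial is P(z) = 1 - 0.644z + 1.443z^2.
Invertibility requires all roots to lie outside the unit circle, i.e. |z| > 1 for every root.
Set 1 + (-0.644) z + (1.443) z^2 = 0, i.e. a z^2 + b z + c = 0 with a = 1.443, b = -0.644, c = 1.
Discriminant D = b^2 - 4ac = (-0.644)^2 - 4*(1.443)*1 = 0.414736 - (5.772) = -5.357264.
D < 0, so the roots are the complex-conjugate pair z = (-b +/- i sqrt(-D)) / (2a) = 0.2231 +/- 0.802i.
For a conjugate pair |z|^2 = z * conj(z) = (product of roots) = c/a = 1/(1.443) = 0.693001, so |z| = sqrt(0.693001) = 0.8325 for both roots.
Moduli of all roots: 0.8325, 0.8325.
All moduli strictly greater than 1? No.
Verdict: Not invertible.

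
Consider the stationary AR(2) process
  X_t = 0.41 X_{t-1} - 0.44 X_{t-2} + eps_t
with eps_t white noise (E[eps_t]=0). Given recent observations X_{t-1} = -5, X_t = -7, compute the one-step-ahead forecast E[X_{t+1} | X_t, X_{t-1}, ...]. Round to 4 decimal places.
E[X_{t+1} \mid \mathcal F_t] = -0.6700

For an AR(p) model X_t = c + sum_i phi_i X_{t-i} + eps_t, the
one-step-ahead conditional mean is
  E[X_{t+1} | X_t, ...] = c + sum_i phi_i X_{t+1-i}.
Substitute known values:
  E[X_{t+1} | ...] = (0.41) * (-7) + (-0.44) * (-5)
                   = -0.6700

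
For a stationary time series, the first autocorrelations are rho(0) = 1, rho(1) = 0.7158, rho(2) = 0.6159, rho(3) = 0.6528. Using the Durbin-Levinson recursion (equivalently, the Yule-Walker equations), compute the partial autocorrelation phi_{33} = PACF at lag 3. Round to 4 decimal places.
\phi_{33} = 0.3298

The PACF at lag k is phi_{kk}, the last component of the solution
to the Yule-Walker system G_k phi = r_k where
  (G_k)_{ij} = rho(|i - j|), (r_k)_i = rho(i), i,j = 1..k.
Equivalently, Durbin-Levinson gives phi_{kk} iteratively:
  phi_{11} = rho(1)
  phi_{kk} = [rho(k) - sum_{j=1..k-1} phi_{k-1,j} rho(k-j)]
            / [1 - sum_{j=1..k-1} phi_{k-1,j} rho(j)],
  phi_{k,j} = phi_{k-1,j} - phi_{kk} phi_{k-1,k-j},  j = 1..k-1.
Step k = 1:
  phi_11 = rho(1) = 0.7158.
Step k = 2:
  phi_22 = [rho(2) - phi_11 rho(1)] / [1 - phi_11 rho(1)] = [0.6159 - (0.7158)(0.7158)] / [1 - (0.7158)(0.7158)]
         = 0.10353036 / 0.48763036 = 0.212313.
  Update: phi_21 = phi_11 - phi_22 phi_11 = 0.7158 - (0.212313)(0.7158) = 0.563826.
Step k = 3:
  phi_33 = [rho(3) - phi_21 rho(2) - phi_22 rho(1)] / [1 - phi_21 rho(1) - phi_22 rho(2)]
    numerator   = 0.6528 - (0.563826)(0.6159) - (0.212313)(0.7158) = 0.15356565
    denominator = 1 - (0.563826)(0.7158) - (0.212313)(0.6159) = 0.4656495
  phi_33 = 0.15356565 / 0.4656495 = 0.3298.
Therefore phi_{33} = 0.3298.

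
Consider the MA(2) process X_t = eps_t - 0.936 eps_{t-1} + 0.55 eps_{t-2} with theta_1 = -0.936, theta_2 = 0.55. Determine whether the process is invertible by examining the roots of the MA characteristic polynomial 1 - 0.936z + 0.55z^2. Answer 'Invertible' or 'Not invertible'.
\text{Invertible}

The MA(q) characteristic polynomial is P(z) = 1 - 0.936z + 0.55z^2.
Invertibility requires all roots to lie outside the unit circle, i.e. |z| > 1 for every root.
Set 1 + (-0.936) z + (0.55) z^2 = 0, i.e. a z^2 + b z + c = 0 with a = 0.55, b = -0.936, c = 1.
Discriminant D = b^2 - 4ac = (-0.936)^2 - 4*(0.55)*1 = 0.876096 - (2.2) = -1.323904.
D < 0, so the roots are the complex-conjugate pair z = (-b +/- i sqrt(-D)) / (2a) = 0.8509 +/- 1.046i.
For a conjugate pair |z|^2 = z * conj(z) = (product of roots) = c/a = 1/(0.55) = 1.818182, so |z| = sqrt(1.818182) = 1.3484 for both roots.
Moduli of all roots: 1.3484, 1.3484.
All moduli strictly greater than 1? Yes.
Verdict: Invertible.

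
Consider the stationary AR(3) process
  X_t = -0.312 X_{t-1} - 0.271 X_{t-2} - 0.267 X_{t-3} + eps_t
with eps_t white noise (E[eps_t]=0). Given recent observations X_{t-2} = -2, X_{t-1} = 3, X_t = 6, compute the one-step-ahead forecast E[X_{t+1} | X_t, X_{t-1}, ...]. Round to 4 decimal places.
E[X_{t+1} \mid \mathcal F_t] = -2.1510

For an AR(p) model X_t = c + sum_i phi_i X_{t-i} + eps_t, the
one-step-ahead conditional mean is
  E[X_{t+1} | X_t, ...] = c + sum_i phi_i X_{t+1-i}.
Substitute known values:
  E[X_{t+1} | ...] = (-0.312) * (6) + (-0.271) * (3) + (-0.267) * (-2)
                   = -2.1510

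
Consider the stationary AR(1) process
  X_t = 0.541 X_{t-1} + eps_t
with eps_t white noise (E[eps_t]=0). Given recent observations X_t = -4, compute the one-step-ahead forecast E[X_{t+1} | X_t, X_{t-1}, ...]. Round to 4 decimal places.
E[X_{t+1} \mid \mathcal F_t] = -2.1640

For an AR(p) model X_t = c + sum_i phi_i X_{t-i} + eps_t, the
one-step-ahead conditional mean is
  E[X_{t+1} | X_t, ...] = c + sum_i phi_i X_{t+1-i}.
Substitute known values:
  E[X_{t+1} | ...] = (0.541) * (-4)
                   = -2.1640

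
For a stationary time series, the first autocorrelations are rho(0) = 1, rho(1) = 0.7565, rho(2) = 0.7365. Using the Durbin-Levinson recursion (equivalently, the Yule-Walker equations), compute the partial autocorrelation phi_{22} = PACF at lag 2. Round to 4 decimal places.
\phi_{22} = 0.3839

The PACF at lag k is phi_{kk}, the last component of the solution
to the Yule-Walker system G_k phi = r_k where
  (G_k)_{ij} = rho(|i - j|), (r_k)_i = rho(i), i,j = 1..k.
Equivalently, Durbin-Levinson gives phi_{kk} iteratively:
  phi_{11} = rho(1)
  phi_{kk} = [rho(k) - sum_{j=1..k-1} phi_{k-1,j} rho(k-j)]
            / [1 - sum_{j=1..k-1} phi_{k-1,j} rho(j)],
  phi_{k,j} = phi_{k-1,j} - phi_{kk} phi_{k-1,k-j},  j = 1..k-1.
Step k = 1:
  phi_11 = rho(1) = 0.7565.
Step k = 2:
  phi_22 = [rho(2) - phi_11 rho(1)] / [1 - phi_11 rho(1)] = [0.7365 - (0.7565)(0.7565)] / [1 - (0.7565)(0.7565)]
         = 0.16420775 / 0.42770775 = 0.3839.
Therefore phi_{22} = 0.3839.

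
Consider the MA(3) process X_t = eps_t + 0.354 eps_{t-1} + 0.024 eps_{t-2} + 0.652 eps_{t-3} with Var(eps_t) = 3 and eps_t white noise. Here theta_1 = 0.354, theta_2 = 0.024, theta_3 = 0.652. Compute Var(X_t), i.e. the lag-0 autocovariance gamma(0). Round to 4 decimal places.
\gamma(0) = 4.6530

For an MA(q) process X_t = eps_t + sum_i theta_i eps_{t-i} with
Var(eps_t) = sigma^2, the variance is
  gamma(0) = sigma^2 * (1 + sum_i theta_i^2).
  sum_i theta_i^2 = (0.354)^2 + (0.024)^2 + (0.652)^2 = 0.125316 + 0.000576 + 0.425104 = 0.550996.
  gamma(0) = 3 * (1 + 0.550996) = 3 * 1.550996 = 4.652988, which rounds to 4.6530.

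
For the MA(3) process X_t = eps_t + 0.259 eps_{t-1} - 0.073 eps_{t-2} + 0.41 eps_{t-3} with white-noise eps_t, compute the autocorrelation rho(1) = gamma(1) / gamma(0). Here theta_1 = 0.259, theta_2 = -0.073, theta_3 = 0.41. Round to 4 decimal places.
\rho(1) = 0.1694

For an MA(q) process with theta_0 = 1, the autocovariance is
  gamma(k) = sigma^2 * sum_{i=0..q-k} theta_i * theta_{i+k},
and rho(k) = gamma(k) / gamma(0). Sigma^2 cancels.
  numerator   = (1)*(0.259) + (0.259)*(-0.073) + (-0.073)*(0.41) = 0.210163.
  denominator = (1)^2 + (0.259)^2 + (-0.073)^2 + (0.41)^2 = 1.24051.
  rho(1) = 0.210163 / 1.24051 = 0.1694.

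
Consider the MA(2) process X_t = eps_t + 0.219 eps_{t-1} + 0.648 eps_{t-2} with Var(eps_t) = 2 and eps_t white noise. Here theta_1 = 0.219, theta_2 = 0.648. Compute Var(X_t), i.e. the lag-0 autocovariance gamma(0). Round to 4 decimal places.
\gamma(0) = 2.9357

For an MA(q) process X_t = eps_t + sum_i theta_i eps_{t-i} with
Var(eps_t) = sigma^2, the variance is
  gamma(0) = sigma^2 * (1 + sum_i theta_i^2).
  sum_i theta_i^2 = (0.219)^2 + (0.648)^2 = 0.047961 + 0.419904 = 0.467865.
  gamma(0) = 2 * (1 + 0.467865) = 2 * 1.467865 = 2.93573, which rounds to 2.9357.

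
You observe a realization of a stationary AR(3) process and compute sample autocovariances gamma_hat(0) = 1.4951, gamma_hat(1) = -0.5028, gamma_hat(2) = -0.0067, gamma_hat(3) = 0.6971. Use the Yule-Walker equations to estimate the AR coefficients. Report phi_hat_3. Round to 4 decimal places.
\hat\phi_{3} = 0.4820

The Yule-Walker equations for an AR(p) process read, in matrix form,
  Gamma_p phi = r_p,   with   (Gamma_p)_{ij} = gamma(|i - j|),
                       (r_p)_i = gamma(i),   i,j = 1..p.
Substitute the sample gammas (Toeplitz matrix and right-hand side of size 3):
  Gamma_p = [[1.4951, -0.5028, -0.0067], [-0.5028, 1.4951, -0.5028], [-0.0067, -0.5028, 1.4951]]
  r_p     = [-0.5028, -0.0067, 0.6971]
Written out (R1..R3):
  (R1) 1.4951 phi_1 - 0.5028 phi_2 - 0.0067 phi_3 = -0.5028
  (R2) -0.5028 phi_1 + 1.4951 phi_2 - 0.5028 phi_3 = -0.0067
  (R3) -0.0067 phi_1 - 0.5028 phi_2 + 1.4951 phi_3 = 0.6971
Gaussian elimination:
  R2 <- R2 - (-0.5028/1.4951) R1 = R2 - (-0.336299) R1:  1.326009 phi_2 - 0.505053 phi_3 = -0.175791
  R3 <- R3 - (-0.0067/1.4951) R1 = R3 - (-0.004481) R1:  -0.505053 phi_2 + 1.49507 phi_3 = 0.694847
  R3 <- R3 - (-0.505053/1.326009) R2 = R3 - (-0.380882) R2:  1.302704 phi_3 = 0.627891
Back-substitution:
  phi_hat_3 = 0.627891 / 1.302704 = 0.481991
  phi_hat_2 = (-0.175791 - (-0.505053)(0.481991)) / 1.326009 = 0.05101
  phi_hat_1 = (-0.5028 - (-0.5028)(0.05101) - (-0.0067)(0.481991)) / 1.4951 = -0.316984
So phi_hat = [-0.3170, 0.0510, 0.4820].
Therefore phi_hat_3 = 0.4820.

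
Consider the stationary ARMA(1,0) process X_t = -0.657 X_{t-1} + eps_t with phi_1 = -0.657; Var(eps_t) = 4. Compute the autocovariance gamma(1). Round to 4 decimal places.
\gamma(1) = -4.6239

Multiply the model equation by X_{t-k} and take expectations. With theta_0 = psi_0 = 1 and psi_j the MA(infinity) weights, this gives
  gamma(k) - sum_i phi_i gamma(k-i) = c_k,
  c_k = sigma^2 * sum_{j=k..q} theta_j psi_{j-k}   (c_k = 0 for k > q),
using gamma(-m) = gamma(m).
Pure AR (q = 0): c_0 = sigma^2 = 4, c_k = 0 for k >= 1.
Equations for k = 0 and k = 1 (AR order 1):
  gamma(0) = phi_1 gamma(1) + c_0
  gamma(1) = phi_1 gamma(0) + c_1
Substituting the second into the first: gamma(0) (1 - phi_1^2) = c_0 + phi_1 c_1, so
  gamma(0) = c_0 / (1 - phi_1^2) = 4 / (1 - (-0.657)^2) = 4 / 0.568351 = 7.037904.
  gamma(1) = phi_1 gamma(0) = (-0.657)(7.037904) = -4.623903.
Therefore gamma(1) = -4.6239 (to 4 decimal places).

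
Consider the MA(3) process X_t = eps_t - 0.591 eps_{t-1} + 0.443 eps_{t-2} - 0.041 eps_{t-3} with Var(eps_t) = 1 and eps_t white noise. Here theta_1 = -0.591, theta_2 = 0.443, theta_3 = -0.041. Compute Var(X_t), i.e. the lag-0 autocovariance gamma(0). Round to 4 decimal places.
\gamma(0) = 1.5472

For an MA(q) process X_t = eps_t + sum_i theta_i eps_{t-i} with
Var(eps_t) = sigma^2, the variance is
  gamma(0) = sigma^2 * (1 + sum_i theta_i^2).
  sum_i theta_i^2 = (-0.591)^2 + (0.443)^2 + (-0.041)^2 = 0.349281 + 0.196249 + 0.001681 = 0.547211.
  gamma(0) = 1 * (1 + 0.547211) = 1 * 1.547211 = 1.547211, which rounds to 1.5472.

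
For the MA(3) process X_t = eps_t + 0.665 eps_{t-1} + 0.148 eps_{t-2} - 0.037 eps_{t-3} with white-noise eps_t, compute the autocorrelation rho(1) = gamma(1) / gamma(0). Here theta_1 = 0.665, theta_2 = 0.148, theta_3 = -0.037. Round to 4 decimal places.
\rho(1) = 0.5172

For an MA(q) process with theta_0 = 1, the autocovariance is
  gamma(k) = sigma^2 * sum_{i=0..q-k} theta_i * theta_{i+k},
and rho(k) = gamma(k) / gamma(0). Sigma^2 cancels.
  numerator   = (1)*(0.665) + (0.665)*(0.148) + (0.148)*(-0.037) = 0.757944.
  denominator = (1)^2 + (0.665)^2 + (0.148)^2 + (-0.037)^2 = 1.465498.
  rho(1) = 0.757944 / 1.465498 = 0.5172.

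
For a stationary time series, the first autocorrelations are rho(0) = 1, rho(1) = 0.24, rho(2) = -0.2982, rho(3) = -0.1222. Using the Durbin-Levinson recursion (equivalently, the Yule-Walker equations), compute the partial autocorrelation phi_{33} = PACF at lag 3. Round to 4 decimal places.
\phi_{33} = 0.0829

The PACF at lag k is phi_{kk}, the last component of the solution
to the Yule-Walker system G_k phi = r_k where
  (G_k)_{ij} = rho(|i - j|), (r_k)_i = rho(i), i,j = 1..k.
Equivalently, Durbin-Levinson gives phi_{kk} iteratively:
  phi_{11} = rho(1)
  phi_{kk} = [rho(k) - sum_{j=1..k-1} phi_{k-1,j} rho(k-j)]
            / [1 - sum_{j=1..k-1} phi_{k-1,j} rho(j)],
  phi_{k,j} = phi_{k-1,j} - phi_{kk} phi_{k-1,k-j},  j = 1..k-1.
Step k = 1:
  phi_11 = rho(1) = 0.24.
Step k = 2:
  phi_22 = [rho(2) - phi_11 rho(1)] / [1 - phi_11 rho(1)] = [-0.2982 - (0.24)(0.24)] / [1 - (0.24)(0.24)]
         = -0.3558 / 0.9424 = -0.377547.
  Update: phi_21 = phi_11 - phi_22 phi_11 = 0.24 - (-0.377547)(0.24) = 0.330611.
Step k = 3:
  phi_33 = [rho(3) - phi_21 rho(2) - phi_22 rho(1)] / [1 - phi_21 rho(1) - phi_22 rho(2)]
    numerator   = -0.1222 - (0.330611)(-0.2982) - (-0.377547)(0.24) = 0.06699947
    denominator = 1 - (0.330611)(0.24) - (-0.377547)(-0.2982) = 0.80806889
  phi_33 = 0.06699947 / 0.80806889 = 0.0829.
Therefore phi_{33} = 0.0829.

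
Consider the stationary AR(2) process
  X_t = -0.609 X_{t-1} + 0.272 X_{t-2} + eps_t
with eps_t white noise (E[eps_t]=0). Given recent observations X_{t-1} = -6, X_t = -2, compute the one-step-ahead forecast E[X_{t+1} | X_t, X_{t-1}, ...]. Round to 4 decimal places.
E[X_{t+1} \mid \mathcal F_t] = -0.4140

For an AR(p) model X_t = c + sum_i phi_i X_{t-i} + eps_t, the
one-step-ahead conditional mean is
  E[X_{t+1} | X_t, ...] = c + sum_i phi_i X_{t+1-i}.
Substitute known values:
  E[X_{t+1} | ...] = (-0.609) * (-2) + (0.272) * (-6)
                   = -0.4140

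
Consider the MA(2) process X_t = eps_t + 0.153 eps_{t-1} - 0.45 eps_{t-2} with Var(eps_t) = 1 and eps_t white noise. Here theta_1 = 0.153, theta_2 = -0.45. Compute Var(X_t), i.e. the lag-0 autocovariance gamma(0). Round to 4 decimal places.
\gamma(0) = 1.2259

For an MA(q) process X_t = eps_t + sum_i theta_i eps_{t-i} with
Var(eps_t) = sigma^2, the variance is
  gamma(0) = sigma^2 * (1 + sum_i theta_i^2).
  sum_i theta_i^2 = (0.153)^2 + (-0.45)^2 = 0.023409 + 0.2025 = 0.225909.
  gamma(0) = 1 * (1 + 0.225909) = 1 * 1.225909 = 1.225909, which rounds to 1.2259.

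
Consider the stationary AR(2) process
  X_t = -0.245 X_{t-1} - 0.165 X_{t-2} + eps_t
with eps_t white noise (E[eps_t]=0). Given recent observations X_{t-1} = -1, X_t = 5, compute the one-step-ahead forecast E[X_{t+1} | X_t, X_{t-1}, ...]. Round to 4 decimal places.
E[X_{t+1} \mid \mathcal F_t] = -1.0600

For an AR(p) model X_t = c + sum_i phi_i X_{t-i} + eps_t, the
one-step-ahead conditional mean is
  E[X_{t+1} | X_t, ...] = c + sum_i phi_i X_{t+1-i}.
Substitute known values:
  E[X_{t+1} | ...] = (-0.245) * (5) + (-0.165) * (-1)
                   = -1.0600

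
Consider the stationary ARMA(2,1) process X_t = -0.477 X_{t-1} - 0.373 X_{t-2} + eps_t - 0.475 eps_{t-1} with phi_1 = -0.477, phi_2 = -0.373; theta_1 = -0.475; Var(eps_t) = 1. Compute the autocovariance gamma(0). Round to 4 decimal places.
\gamma(0) = 2.0551

Multiply the model equation by X_{t-k} and take expectations. With theta_0 = psi_0 = 1 and psi_j the MA(infinity) weights, this gives
  gamma(k) - sum_i phi_i gamma(k-i) = c_k,
  c_k = sigma^2 * sum_{j=k..q} theta_j psi_{j-k}   (c_k = 0 for k > q),
using gamma(-m) = gamma(m).
psi-weights needed (psi_j = theta_j + sum_i phi_i psi_{j-i}):
  psi_1 = theta_1 + phi_1 = -0.475 + (-0.477) = -0.952
Right-hand sides:
  c_0 = sigma^2 (1 + theta_1 psi_1) = 1 * (1 + (-0.475)(-0.952)) = 1 * 1.4522 = 1.4522
  c_1 = sigma^2 theta_1 = 1 * (-0.475) = -0.475
  c_2 = 0
Equations for k = 0, 1, 2 (AR order 2, c_2 = 0):
  (E0) gamma(0) = phi_1 gamma(1) + phi_2 gamma(2) + c_0
  (E1) gamma(1) = phi_1 gamma(0) + phi_2 gamma(1) + c_1
  (E2) gamma(2) = phi_1 gamma(1) + phi_2 gamma(0)
From (E1): gamma(1) = A gamma(0) + B with
  A = phi_1 / (1 - phi_2) = -0.477 / 1.373 = -0.347414,   B = c_1 / (1 - phi_2) = -0.475 / 1.373 = -0.345958.
Insert (E2) into (E0): gamma(0) (1 - phi_2^2) = phi_1 (1 + phi_2) gamma(1) + c_0.
  phi_1 (1 + phi_2) = (-0.477)(0.627) = -0.299079,   1 - phi_2^2 = 0.860871.
Replace gamma(1) by A gamma(0) + B and collect gamma(0):
  gamma(0) [0.860871 - (-0.299079)(-0.347414)] = (-0.299079)(-0.345958) + 1.4522
  gamma(0) * 0.756967 = 1.555669
  gamma(0) = 1.555669 / 0.756967 = 2.055135.
Therefore gamma(0) = 2.0551 (to 4 decimal places).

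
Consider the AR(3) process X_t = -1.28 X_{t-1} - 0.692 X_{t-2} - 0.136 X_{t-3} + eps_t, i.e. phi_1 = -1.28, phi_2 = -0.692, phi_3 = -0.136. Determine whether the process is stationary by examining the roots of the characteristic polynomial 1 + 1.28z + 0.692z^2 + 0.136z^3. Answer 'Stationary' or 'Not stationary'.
\text{Stationary}

The AR(p) characteristic polynomial is P(z) = 1 + 1.28z + 0.692z^2 + 0.136z^3.
Stationarity requires all roots to lie outside the unit circle, i.e. |z| > 1 for every root.
Degree 3: look for a simple real root z0 first, then factor out (1 - z/z0) and solve the remaining quadratic.
Testing z0 = -2.5: P(-2.5) = 1 + (1.28)(-2.5) + (0.692)(-2.5)^2 + (0.136)(-2.5)^3
  = 1 + (-3.2) + (4.325) + (-2.125) = 0.  So z_0 = -2.5 is a root, |z_0| = 2.5.
Divide out the factor (1 + 0.4 z) = (1 - z/z0) (since 1/z0 = -0.4):
  P(z) = (1 + 0.4 z)(1 + (0.88) z + (0.34) z^2)
  [check: z-coef 0.88 - (-0.4) = 1.28; z^2-coef 0.34 - (-0.4)(0.88) = 0.692; z^3-coef -(-0.4)(0.34) = 0.136.]
Remaining roots from the quadratic factor 1 + (0.88) z + (0.34) z^2:
  Set 1 + (0.88) z + (0.34) z^2 = 0, i.e. a z^2 + b z + c = 0 with a = 0.34, b = 0.88, c = 1.
  Discriminant D = b^2 - 4ac = (0.88)^2 - 4*(0.34)*1 = 0.7744 - (1.36) = -0.5856.
  D < 0, so the roots are the complex-conjugate pair z = (-b +/- i sqrt(-D)) / (2a) = -1.2941 +/- 1.1254i.
  For a conjugate pair |z|^2 = z * conj(z) = (product of roots) = c/a = 1/(0.34) = 2.941176, so |z| = sqrt(2.941176) = 1.715 for both roots.
Moduli of all roots: 2.5000, 1.7150, 1.7150.
All moduli strictly greater than 1? Yes.
Verdict: Stationary.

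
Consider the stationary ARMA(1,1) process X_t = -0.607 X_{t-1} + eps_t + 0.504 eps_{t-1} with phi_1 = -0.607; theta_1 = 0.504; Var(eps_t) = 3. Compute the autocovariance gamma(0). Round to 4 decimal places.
\gamma(0) = 3.0504

Multiply the model equation by X_{t-k} and take expectations. With theta_0 = psi_0 = 1 and psi_j the MA(infinity) weights, this gives
  gamma(k) - sum_i phi_i gamma(k-i) = c_k,
  c_k = sigma^2 * sum_{j=k..q} theta_j psi_{j-k}   (c_k = 0 for k > q),
using gamma(-m) = gamma(m).
psi-weights needed (psi_j = theta_j + sum_i phi_i psi_{j-i}):
  psi_1 = theta_1 + phi_1 = 0.504 + (-0.607) = -0.103
Right-hand sides:
  c_0 = sigma^2 (1 + theta_1 psi_1) = 3 * (1 + (0.504)(-0.103)) = 3 * 0.948088 = 2.844264
  c_1 = sigma^2 theta_1 = 3 * (0.504) = 1.512
  c_2 = 0
Equations for k = 0 and k = 1 (AR order 1):
  gamma(0) = phi_1 gamma(1) + c_0
  gamma(1) = phi_1 gamma(0) + c_1
Substituting the second into the first: gamma(0) (1 - phi_1^2) = c_0 + phi_1 c_1, so
  gamma(0) = (c_0 + phi_1 c_1) / (1 - phi_1^2) = (2.844264 + (-0.607)(1.512)) / (1 - (-0.607)^2) = 1.92648 / 0.631551 = 3.050395.
Therefore gamma(0) = 3.0504 (to 4 decimal places).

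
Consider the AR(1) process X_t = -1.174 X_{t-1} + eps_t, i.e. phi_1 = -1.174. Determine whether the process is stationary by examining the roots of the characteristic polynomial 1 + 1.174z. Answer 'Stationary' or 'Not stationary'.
\text{Not stationary}

The AR(p) characteristic polynomial is P(z) = 1 + 1.174z.
Stationarity requires all roots to lie outside the unit circle, i.e. |z| > 1 for every root.
This is linear in z: 1 + (1.174) z = 0  =>  z = -1/(1.174) = -0.851789,  |z| = 0.851789.
Moduli of all roots: 0.8518.
All moduli strictly greater than 1? No.
Verdict: Not stationary.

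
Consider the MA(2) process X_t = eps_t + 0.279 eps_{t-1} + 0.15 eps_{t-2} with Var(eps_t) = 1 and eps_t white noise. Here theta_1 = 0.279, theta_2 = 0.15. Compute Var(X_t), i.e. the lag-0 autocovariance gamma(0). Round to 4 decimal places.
\gamma(0) = 1.1003

For an MA(q) process X_t = eps_t + sum_i theta_i eps_{t-i} with
Var(eps_t) = sigma^2, the variance is
  gamma(0) = sigma^2 * (1 + sum_i theta_i^2).
  sum_i theta_i^2 = (0.279)^2 + (0.15)^2 = 0.077841 + 0.0225 = 0.100341.
  gamma(0) = 1 * (1 + 0.100341) = 1 * 1.100341 = 1.100341, which rounds to 1.1003.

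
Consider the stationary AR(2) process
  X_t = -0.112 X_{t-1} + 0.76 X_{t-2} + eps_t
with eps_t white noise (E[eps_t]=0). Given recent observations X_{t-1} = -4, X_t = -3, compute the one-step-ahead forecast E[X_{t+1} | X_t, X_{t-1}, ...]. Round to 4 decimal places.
E[X_{t+1} \mid \mathcal F_t] = -2.7040

For an AR(p) model X_t = c + sum_i phi_i X_{t-i} + eps_t, the
one-step-ahead conditional mean is
  E[X_{t+1} | X_t, ...] = c + sum_i phi_i X_{t+1-i}.
Substitute known values:
  E[X_{t+1} | ...] = (-0.112) * (-3) + (0.76) * (-4)
                   = -2.7040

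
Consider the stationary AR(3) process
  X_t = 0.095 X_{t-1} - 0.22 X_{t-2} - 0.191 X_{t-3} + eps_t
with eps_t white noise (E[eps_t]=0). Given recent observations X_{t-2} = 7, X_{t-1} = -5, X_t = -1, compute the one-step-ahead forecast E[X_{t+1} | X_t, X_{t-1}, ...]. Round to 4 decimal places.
E[X_{t+1} \mid \mathcal F_t] = -0.3320

For an AR(p) model X_t = c + sum_i phi_i X_{t-i} + eps_t, the
one-step-ahead conditional mean is
  E[X_{t+1} | X_t, ...] = c + sum_i phi_i X_{t+1-i}.
Substitute known values:
  E[X_{t+1} | ...] = (0.095) * (-1) + (-0.22) * (-5) + (-0.191) * (7)
                   = -0.3320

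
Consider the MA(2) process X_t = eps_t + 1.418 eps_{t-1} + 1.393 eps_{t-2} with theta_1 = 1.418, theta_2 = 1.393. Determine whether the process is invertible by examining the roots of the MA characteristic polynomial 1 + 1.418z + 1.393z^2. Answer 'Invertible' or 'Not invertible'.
\text{Not invertible}

The MA(q) characteristic polynomial is P(z) = 1 + 1.418z + 1.393z^2.
Invertibility requires all roots to lie outside the unit circle, i.e. |z| > 1 for every root.
Set 1 + (1.418) z + (1.393) z^2 = 0, i.e. a z^2 + b z + c = 0 with a = 1.393, b = 1.418, c = 1.
Discriminant D = b^2 - 4ac = (1.418)^2 - 4*(1.393)*1 = 2.010724 - (5.572) = -3.561276.
D < 0, so the roots are the complex-conjugate pair z = (-b +/- i sqrt(-D)) / (2a) = -0.509 +/- 0.6774i.
For a conjugate pair |z|^2 = z * conj(z) = (product of roots) = c/a = 1/(1.393) = 0.717875, so |z| = sqrt(0.717875) = 0.8473 for both roots.
Moduli of all roots: 0.8473, 0.8473.
All moduli strictly greater than 1? No.
Verdict: Not invertible.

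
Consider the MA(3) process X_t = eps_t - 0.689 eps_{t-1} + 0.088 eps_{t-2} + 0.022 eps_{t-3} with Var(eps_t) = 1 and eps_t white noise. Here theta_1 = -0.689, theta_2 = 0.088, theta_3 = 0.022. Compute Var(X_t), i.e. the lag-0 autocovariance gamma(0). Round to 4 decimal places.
\gamma(0) = 1.4829

For an MA(q) process X_t = eps_t + sum_i theta_i eps_{t-i} with
Var(eps_t) = sigma^2, the variance is
  gamma(0) = sigma^2 * (1 + sum_i theta_i^2).
  sum_i theta_i^2 = (-0.689)^2 + (0.088)^2 + (0.022)^2 = 0.474721 + 0.007744 + 0.000484 = 0.482949.
  gamma(0) = 1 * (1 + 0.482949) = 1 * 1.482949 = 1.482949, which rounds to 1.4829.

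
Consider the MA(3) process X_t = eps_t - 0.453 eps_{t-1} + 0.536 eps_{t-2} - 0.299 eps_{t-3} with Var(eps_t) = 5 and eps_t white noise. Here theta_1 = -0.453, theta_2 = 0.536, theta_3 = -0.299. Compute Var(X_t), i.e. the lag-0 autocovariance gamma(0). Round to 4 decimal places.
\gamma(0) = 7.9095

For an MA(q) process X_t = eps_t + sum_i theta_i eps_{t-i} with
Var(eps_t) = sigma^2, the variance is
  gamma(0) = sigma^2 * (1 + sum_i theta_i^2).
  sum_i theta_i^2 = (-0.453)^2 + (0.536)^2 + (-0.299)^2 = 0.205209 + 0.287296 + 0.089401 = 0.581906.
  gamma(0) = 5 * (1 + 0.581906) = 5 * 1.581906 = 7.90953, which rounds to 7.9095.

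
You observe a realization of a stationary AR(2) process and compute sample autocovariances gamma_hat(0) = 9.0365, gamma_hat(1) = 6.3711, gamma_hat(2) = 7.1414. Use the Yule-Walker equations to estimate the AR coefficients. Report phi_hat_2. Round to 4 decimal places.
\hat\phi_{2} = 0.5830

The Yule-Walker equations for an AR(p) process read, in matrix form,
  Gamma_p phi = r_p,   with   (Gamma_p)_{ij} = gamma(|i - j|),
                       (r_p)_i = gamma(i),   i,j = 1..p.
Substitute the sample gammas (Toeplitz matrix and right-hand side of size 2):
  Gamma_p = [[9.0365, 6.3711], [6.3711, 9.0365]]
  r_p     = [6.3711, 7.1414]
Written out:
  9.0365 phi_1 + 6.3711 phi_2 = 6.3711
  6.3711 phi_1 + 9.0365 phi_2 = 7.1414
Solve by Cramer's rule:
  det = gamma(0)^2 - gamma(1)^2 = (9.0365)^2 - (6.3711)^2 = 81.65833225 - 40.59091521 = 41.06741704
  phi_hat_1 = [gamma(1) gamma(0) - gamma(1) gamma(2)] / det = [(6.3711)(9.0365) - (6.3711)(7.1414)] / 41.06741704 = 12.07387161 / 41.06741704 = 0.294
  phi_hat_2 = [gamma(0) gamma(2) - gamma(1)^2] / det = [(9.0365)(7.1414) - (6.3711)^2] / 41.06741704 = 23.94234589 / 41.06741704 = 0.583
So phi_hat = [0.2940, 0.5830].
Therefore phi_hat_2 = 0.5830.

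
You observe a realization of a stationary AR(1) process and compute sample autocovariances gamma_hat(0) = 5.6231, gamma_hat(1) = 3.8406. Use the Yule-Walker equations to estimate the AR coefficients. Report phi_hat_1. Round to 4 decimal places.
\hat\phi_{1} = 0.6830

The Yule-Walker equations for an AR(p) process read, in matrix form,
  Gamma_p phi = r_p,   with   (Gamma_p)_{ij} = gamma(|i - j|),
                       (r_p)_i = gamma(i),   i,j = 1..p.
Substitute the sample gammas (Toeplitz matrix and right-hand side of size 1):
  Gamma_p = [[5.6231]]
  r_p     = [3.8406]
With p = 1 this is the single equation gamma(0) phi_1 = gamma(1):
  phi_hat_1 = gamma(1) / gamma(0) = 3.8406 / 5.6231 = 0.6830.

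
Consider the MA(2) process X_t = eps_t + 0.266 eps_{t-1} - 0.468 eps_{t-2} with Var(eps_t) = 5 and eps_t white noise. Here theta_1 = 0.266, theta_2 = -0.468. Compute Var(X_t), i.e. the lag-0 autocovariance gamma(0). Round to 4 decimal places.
\gamma(0) = 6.4489

For an MA(q) process X_t = eps_t + sum_i theta_i eps_{t-i} with
Var(eps_t) = sigma^2, the variance is
  gamma(0) = sigma^2 * (1 + sum_i theta_i^2).
  sum_i theta_i^2 = (0.266)^2 + (-0.468)^2 = 0.070756 + 0.219024 = 0.28978.
  gamma(0) = 5 * (1 + 0.28978) = 5 * 1.28978 = 6.4489.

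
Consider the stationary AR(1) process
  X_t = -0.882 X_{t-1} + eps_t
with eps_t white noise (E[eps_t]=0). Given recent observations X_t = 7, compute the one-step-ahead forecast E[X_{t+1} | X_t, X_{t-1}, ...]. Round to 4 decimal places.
E[X_{t+1} \mid \mathcal F_t] = -6.1740

For an AR(p) model X_t = c + sum_i phi_i X_{t-i} + eps_t, the
one-step-ahead conditional mean is
  E[X_{t+1} | X_t, ...] = c + sum_i phi_i X_{t+1-i}.
Substitute known values:
  E[X_{t+1} | ...] = (-0.882) * (7)
                   = -6.1740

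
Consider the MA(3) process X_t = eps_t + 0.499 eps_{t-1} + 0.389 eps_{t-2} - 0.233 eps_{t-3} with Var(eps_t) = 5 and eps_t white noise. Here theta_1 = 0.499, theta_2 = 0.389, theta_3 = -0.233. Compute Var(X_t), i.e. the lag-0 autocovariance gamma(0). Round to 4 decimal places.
\gamma(0) = 7.2731

For an MA(q) process X_t = eps_t + sum_i theta_i eps_{t-i} with
Var(eps_t) = sigma^2, the variance is
  gamma(0) = sigma^2 * (1 + sum_i theta_i^2).
  sum_i theta_i^2 = (0.499)^2 + (0.389)^2 + (-0.233)^2 = 0.249001 + 0.151321 + 0.054289 = 0.454611.
  gamma(0) = 5 * (1 + 0.454611) = 5 * 1.454611 = 7.273055, which rounds to 7.2731.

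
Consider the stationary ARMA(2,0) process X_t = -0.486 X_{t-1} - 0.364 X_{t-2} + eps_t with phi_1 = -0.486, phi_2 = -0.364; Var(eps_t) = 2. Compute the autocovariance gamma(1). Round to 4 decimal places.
\gamma(1) = -0.9409

Multiply the model equation by X_{t-k} and take expectations. With theta_0 = psi_0 = 1 and psi_j the MA(infinity) weights, this gives
  gamma(k) - sum_i phi_i gamma(k-i) = c_k,
  c_k = sigma^2 * sum_{j=k..q} theta_j psi_{j-k}   (c_k = 0 for k > q),
using gamma(-m) = gamma(m).
Pure AR (q = 0): c_0 = sigma^2 = 2, c_k = 0 for k >= 1.
Equations for k = 0, 1, 2 (AR order 2, c_2 = 0):
  (E0) gamma(0) = phi_1 gamma(1) + phi_2 gamma(2) + c_0
  (E1) gamma(1) = phi_1 gamma(0) + phi_2 gamma(1) + c_1
  (E2) gamma(2) = phi_1 gamma(1) + phi_2 gamma(0)
From (E1): gamma(1) = A gamma(0) + B with
  A = phi_1 / (1 - phi_2) = -0.486 / 1.364 = -0.356305,   B = c_1 / (1 - phi_2) = 0 / 1.364 = 0.
Insert (E2) into (E0): gamma(0) (1 - phi_2^2) = phi_1 (1 + phi_2) gamma(1) + c_0.
  phi_1 (1 + phi_2) = (-0.486)(0.636) = -0.309096,   1 - phi_2^2 = 0.867504.
Replace gamma(1) by A gamma(0) + B and collect gamma(0):
  gamma(0) [0.867504 - (-0.309096)(-0.356305)] = c_0 = 2
  gamma(0) * 0.757372 = 2
  gamma(0) = 2 / 0.757372 = 2.640712.
  gamma(1) = A gamma(0) = (-0.356305)(2.640712) = -0.940899.
Therefore gamma(1) = -0.9409 (to 4 decimal places).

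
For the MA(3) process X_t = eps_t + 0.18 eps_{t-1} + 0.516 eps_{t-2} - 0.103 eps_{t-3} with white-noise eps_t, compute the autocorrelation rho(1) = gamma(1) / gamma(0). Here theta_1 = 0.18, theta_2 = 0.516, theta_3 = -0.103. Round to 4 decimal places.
\rho(1) = 0.1678

For an MA(q) process with theta_0 = 1, the autocovariance is
  gamma(k) = sigma^2 * sum_{i=0..q-k} theta_i * theta_{i+k},
and rho(k) = gamma(k) / gamma(0). Sigma^2 cancels.
  numerator   = (1)*(0.18) + (0.18)*(0.516) + (0.516)*(-0.103) = 0.219732.
  denominator = (1)^2 + (0.18)^2 + (0.516)^2 + (-0.103)^2 = 1.309265.
  rho(1) = 0.219732 / 1.309265 = 0.1678.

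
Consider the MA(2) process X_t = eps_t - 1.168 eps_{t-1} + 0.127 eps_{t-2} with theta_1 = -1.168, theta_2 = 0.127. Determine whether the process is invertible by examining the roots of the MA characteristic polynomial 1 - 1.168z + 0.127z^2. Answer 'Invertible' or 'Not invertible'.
\text{Not invertible}

The MA(q) characteristic polynomial is P(z) = 1 - 1.168z + 0.127z^2.
Invertibility requires all roots to lie outside the unit circle, i.e. |z| > 1 for every root.
Set 1 + (-1.168) z + (0.127) z^2 = 0, i.e. a z^2 + b z + c = 0 with a = 0.127, b = -1.168, c = 1.
Discriminant D = b^2 - 4ac = (-1.168)^2 - 4*(0.127)*1 = 1.364224 - (0.508) = 0.856224.
D >= 0, so the roots are real: z = (-b +/- sqrt(D)) / (2a) = (1.168 +/- 0.925324) / (0.254).
  z_1 = (1.168 + 0.925324) / (0.254) = 8.2414,   |z_1| = 8.2414.
  z_2 = (1.168 - 0.925324) / (0.254) = 0.9554,   |z_2| = 0.9554.
Moduli of all roots: 8.2414, 0.9554.
All moduli strictly greater than 1? No.
Verdict: Not invertible.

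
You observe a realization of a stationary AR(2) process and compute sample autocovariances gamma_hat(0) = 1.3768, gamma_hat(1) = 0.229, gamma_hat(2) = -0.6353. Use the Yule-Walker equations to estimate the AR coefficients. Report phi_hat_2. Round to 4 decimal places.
\hat\phi_{2} = -0.5030

The Yule-Walker equations for an AR(p) process read, in matrix form,
  Gamma_p phi = r_p,   with   (Gamma_p)_{ij} = gamma(|i - j|),
                       (r_p)_i = gamma(i),   i,j = 1..p.
Substitute the sample gammas (Toeplitz matrix and right-hand side of size 2):
  Gamma_p = [[1.3768, 0.229], [0.229, 1.3768]]
  r_p     = [0.229, -0.6353]
Written out:
  1.3768 phi_1 + 0.229 phi_2 = 0.229
  0.229 phi_1 + 1.3768 phi_2 = -0.6353
Solve by Cramer's rule:
  det = gamma(0)^2 - gamma(1)^2 = (1.3768)^2 - (0.229)^2 = 1.89557824 - 0.052441 = 1.84313724
  phi_hat_1 = [gamma(1) gamma(0) - gamma(1) gamma(2)] / det = [(0.229)(1.3768) - (0.229)(-0.6353)] / 1.84313724 = 0.4607709 / 1.84313724 = 0.25
  phi_hat_2 = [gamma(0) gamma(2) - gamma(1)^2] / det = [(1.3768)(-0.6353) - (0.229)^2] / 1.84313724 = -0.92712204 / 1.84313724 = -0.503
So phi_hat = [0.2500, -0.5030].
Therefore phi_hat_2 = -0.5030.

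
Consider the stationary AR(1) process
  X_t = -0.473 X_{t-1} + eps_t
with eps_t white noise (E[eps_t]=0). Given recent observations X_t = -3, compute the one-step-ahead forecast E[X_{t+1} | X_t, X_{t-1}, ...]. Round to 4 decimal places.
E[X_{t+1} \mid \mathcal F_t] = 1.4190

For an AR(p) model X_t = c + sum_i phi_i X_{t-i} + eps_t, the
one-step-ahead conditional mean is
  E[X_{t+1} | X_t, ...] = c + sum_i phi_i X_{t+1-i}.
Substitute known values:
  E[X_{t+1} | ...] = (-0.473) * (-3)
                   = 1.4190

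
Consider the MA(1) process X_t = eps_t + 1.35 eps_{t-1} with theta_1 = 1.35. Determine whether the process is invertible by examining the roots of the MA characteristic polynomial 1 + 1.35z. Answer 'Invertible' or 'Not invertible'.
\text{Not invertible}

The MA(q) characteristic polynomial is P(z) = 1 + 1.35z.
Invertibility requires all roots to lie outside the unit circle, i.e. |z| > 1 for every root.
This is linear in z: 1 + (1.35) z = 0  =>  z = -1/(1.35) = -0.740741,  |z| = 0.740741.
Moduli of all roots: 0.7407.
All moduli strictly greater than 1? No.
Verdict: Not invertible.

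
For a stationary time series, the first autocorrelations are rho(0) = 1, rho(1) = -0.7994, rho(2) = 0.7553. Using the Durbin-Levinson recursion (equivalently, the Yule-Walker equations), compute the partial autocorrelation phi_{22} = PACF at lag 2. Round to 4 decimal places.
\phi_{22} = 0.3221

The PACF at lag k is phi_{kk}, the last component of the solution
to the Yule-Walker system G_k phi = r_k where
  (G_k)_{ij} = rho(|i - j|), (r_k)_i = rho(i), i,j = 1..k.
Equivalently, Durbin-Levinson gives phi_{kk} iteratively:
  phi_{11} = rho(1)
  phi_{kk} = [rho(k) - sum_{j=1..k-1} phi_{k-1,j} rho(k-j)]
            / [1 - sum_{j=1..k-1} phi_{k-1,j} rho(j)],
  phi_{k,j} = phi_{k-1,j} - phi_{kk} phi_{k-1,k-j},  j = 1..k-1.
Step k = 1:
  phi_11 = rho(1) = -0.7994.
Step k = 2:
  phi_22 = [rho(2) - phi_11 rho(1)] / [1 - phi_11 rho(1)] = [0.7553 - (-0.7994)(-0.7994)] / [1 - (-0.7994)(-0.7994)]
         = 0.11625964 / 0.36095964 = 0.3221.
Therefore phi_{22} = 0.3221.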